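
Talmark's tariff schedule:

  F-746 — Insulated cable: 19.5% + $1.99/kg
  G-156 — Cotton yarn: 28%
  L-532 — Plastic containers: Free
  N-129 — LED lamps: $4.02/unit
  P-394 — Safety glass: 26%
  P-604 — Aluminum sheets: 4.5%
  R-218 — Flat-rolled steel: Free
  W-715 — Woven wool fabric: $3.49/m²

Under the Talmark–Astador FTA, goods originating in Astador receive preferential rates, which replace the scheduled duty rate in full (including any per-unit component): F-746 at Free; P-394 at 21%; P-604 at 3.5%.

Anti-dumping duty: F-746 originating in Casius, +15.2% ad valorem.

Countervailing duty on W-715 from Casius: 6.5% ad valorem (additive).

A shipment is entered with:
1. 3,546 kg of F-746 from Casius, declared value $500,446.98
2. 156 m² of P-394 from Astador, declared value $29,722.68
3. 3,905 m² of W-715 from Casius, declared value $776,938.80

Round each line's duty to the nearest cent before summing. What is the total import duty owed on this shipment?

$251,082.87

Line 1 (F-746, Casius, 3,546 kg, $500,446.98):
Base rate for F-746 is 19.5% + $1.99/kg.
F-746 has an FTA preferential rate, but origin Casius is not Astador; base rate stands.
Additional duty on F-746 from Casius: +15.2%. Applied ad valorem rate: 19.5% + 15.2% = 34.7%.
Duty = $500,446.98 × 34.7% + 3,546 × $1.99 = $180,711.64.
Line 2 (P-394, Astador, 156 m², $29,722.68):
Base rate for P-394 is 26%.
Origin Astador qualifies under the Talmark–Astador agreement and P-394 is covered: preferential rate 21% applies instead.
Duty = $29,722.68 × 21% = $6,241.76.
Line 3 (W-715, Casius, 3,905 m², $776,938.80):
Base rate for W-715 is $3.49/m².
Additional duty on W-715 from Casius: +6.5% ad valorem. Applied ad valorem rate = 6.5%.
Duty = $776,938.80 × 6.5% + 3,905 × $3.49 = $64,129.47.
Total = $180,711.64 + $6,241.76 + $64,129.47 = $251,082.87.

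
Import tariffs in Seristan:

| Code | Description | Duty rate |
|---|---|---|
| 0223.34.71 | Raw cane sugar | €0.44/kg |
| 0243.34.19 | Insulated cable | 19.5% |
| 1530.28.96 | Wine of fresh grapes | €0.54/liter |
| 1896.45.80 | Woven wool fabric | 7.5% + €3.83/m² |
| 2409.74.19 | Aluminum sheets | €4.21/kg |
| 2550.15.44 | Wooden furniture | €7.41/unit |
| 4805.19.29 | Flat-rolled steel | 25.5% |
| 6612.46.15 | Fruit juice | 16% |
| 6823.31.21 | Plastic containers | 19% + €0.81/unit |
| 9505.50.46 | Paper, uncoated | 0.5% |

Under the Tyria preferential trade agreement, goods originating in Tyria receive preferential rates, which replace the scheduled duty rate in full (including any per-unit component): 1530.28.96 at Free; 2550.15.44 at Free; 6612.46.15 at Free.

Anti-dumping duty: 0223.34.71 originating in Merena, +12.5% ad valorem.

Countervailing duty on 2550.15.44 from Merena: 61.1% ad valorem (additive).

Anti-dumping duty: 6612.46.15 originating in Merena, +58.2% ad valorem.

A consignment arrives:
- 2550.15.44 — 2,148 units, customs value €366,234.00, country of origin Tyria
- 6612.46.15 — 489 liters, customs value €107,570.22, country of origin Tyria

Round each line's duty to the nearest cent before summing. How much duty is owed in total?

€0.00

Line 1 (2550.15.44, Tyria, 2,148 units, €366,234.00):
Base rate for 2550.15.44 is €7.41/unit.
Origin Tyria qualifies under the Seristan–Tyria agreement and 2550.15.44 is covered: preferential rate Free applies instead.
The additional-duty order on 2550.15.44 targets Merena, not Tyria; it does not apply.
Duty = €366,234.00 × 0% = €0.00.
Line 2 (6612.46.15, Tyria, 489 liters, €107,570.22):
Base rate for 6612.46.15 is 16%.
Origin Tyria qualifies under the Seristan–Tyria agreement and 6612.46.15 is covered: preferential rate Free applies instead.
The additional-duty order on 6612.46.15 targets Merena, not Tyria; it does not apply.
Duty = €107,570.22 × 0% = €0.00.
Total = €0.00 + €0.00 = €0.00.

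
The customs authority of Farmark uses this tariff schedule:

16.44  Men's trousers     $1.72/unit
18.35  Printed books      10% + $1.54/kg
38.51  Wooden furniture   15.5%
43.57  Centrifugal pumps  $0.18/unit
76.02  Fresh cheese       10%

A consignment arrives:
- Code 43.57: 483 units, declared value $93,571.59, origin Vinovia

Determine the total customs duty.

$86.94

Line 1 (43.57, Vinovia, 483 units, $93,571.59):
Base rate for 43.57 is $0.18/unit.
Duty = 483 × $0.18 = $86.94.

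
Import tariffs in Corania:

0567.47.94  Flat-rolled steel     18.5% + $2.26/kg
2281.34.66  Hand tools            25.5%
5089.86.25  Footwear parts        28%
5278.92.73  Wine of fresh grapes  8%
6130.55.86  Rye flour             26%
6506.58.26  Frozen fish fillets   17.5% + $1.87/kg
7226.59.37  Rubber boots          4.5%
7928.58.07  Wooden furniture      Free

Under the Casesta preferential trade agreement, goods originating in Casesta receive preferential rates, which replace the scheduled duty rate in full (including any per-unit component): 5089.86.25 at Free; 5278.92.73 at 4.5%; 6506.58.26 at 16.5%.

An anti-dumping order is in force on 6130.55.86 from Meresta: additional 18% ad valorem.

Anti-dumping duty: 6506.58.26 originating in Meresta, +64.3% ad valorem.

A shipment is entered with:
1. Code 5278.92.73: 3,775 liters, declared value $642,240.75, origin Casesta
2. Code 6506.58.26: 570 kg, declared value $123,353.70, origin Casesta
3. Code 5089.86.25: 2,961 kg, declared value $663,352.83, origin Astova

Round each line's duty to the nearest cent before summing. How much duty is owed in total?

$234,992.98

Line 1 (5278.92.73, Casesta, 3,775 liters, $642,240.75):
Base rate for 5278.92.73 is 8%.
Origin Casesta qualifies under the Corania–Casesta agreement and 5278.92.73 is covered: preferential rate 4.5% applies instead.
Duty = $642,240.75 × 4.5% = $28,900.83.
Line 2 (6506.58.26, Casesta, 570 kg, $123,353.70):
Base rate for 6506.58.26 is 17.5% + $1.87/kg.
Origin Casesta qualifies under the Corania–Casesta agreement and 6506.58.26 is covered: preferential rate 16.5% applies instead.
The additional-duty order on 6506.58.26 targets Meresta, not Casesta; it does not apply.
Duty = $123,353.70 × 16.5% = $20,353.36.
Line 3 (5089.86.25, Astova, 2,961 kg, $663,352.83):
Base rate for 5089.86.25 is 28%.
5089.86.25 has an FTA preferential rate, but origin Astova is not Casesta; base rate stands.
Duty = $663,352.83 × 28% = $185,738.79.
Total = $28,900.83 + $20,353.36 + $185,738.79 = $234,992.98.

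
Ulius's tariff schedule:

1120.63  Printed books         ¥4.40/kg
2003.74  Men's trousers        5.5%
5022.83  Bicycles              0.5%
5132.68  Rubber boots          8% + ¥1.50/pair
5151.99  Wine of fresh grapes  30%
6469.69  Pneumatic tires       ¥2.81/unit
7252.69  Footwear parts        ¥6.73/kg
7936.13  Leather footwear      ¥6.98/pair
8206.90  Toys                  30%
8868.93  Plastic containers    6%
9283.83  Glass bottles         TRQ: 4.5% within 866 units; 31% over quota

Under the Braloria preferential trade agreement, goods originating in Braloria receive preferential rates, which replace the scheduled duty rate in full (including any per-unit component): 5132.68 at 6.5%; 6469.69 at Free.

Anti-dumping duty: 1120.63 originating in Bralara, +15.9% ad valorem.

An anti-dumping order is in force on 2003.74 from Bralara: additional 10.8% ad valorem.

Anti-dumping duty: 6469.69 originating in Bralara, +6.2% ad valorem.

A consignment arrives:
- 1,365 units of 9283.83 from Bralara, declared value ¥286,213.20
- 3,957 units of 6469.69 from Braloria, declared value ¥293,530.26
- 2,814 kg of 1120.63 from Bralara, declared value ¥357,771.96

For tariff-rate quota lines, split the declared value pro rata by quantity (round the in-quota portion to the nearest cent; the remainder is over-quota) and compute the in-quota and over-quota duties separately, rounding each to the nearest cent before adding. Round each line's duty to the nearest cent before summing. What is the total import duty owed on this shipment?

¥109,873.97

Line 1 (9283.83, Bralara, 1,365 units, ¥286,213.20):
Code 9283.83 is under a tariff-rate quota (threshold 866 units). In-quota: 866 units at 4.5%; over-quota: 499 units at 31%.
Pro-rata value split: in-quota = ¥286,213.20 × 866/1,365 = ¥181,582.88; over-quota = ¥286,213.20 − ¥181,582.88 = ¥104,630.32.
In-quota duty = ¥181,582.88 × 4.5% = ¥8,171.23. Over-quota duty = ¥104,630.32 × 31% = ¥32,435.40.
Line duty = ¥8,171.23 + ¥32,435.40 = ¥40,606.63.
Line 2 (6469.69, Braloria, 3,957 units, ¥293,530.26):
Base rate for 6469.69 is ¥2.81/unit.
Origin Braloria qualifies under the Ulius–Braloria agreement and 6469.69 is covered: preferential rate Free applies instead.
The additional-duty order on 6469.69 targets Bralara, not Braloria; it does not apply.
Duty = ¥293,530.26 × 0% = ¥0.00.
Line 3 (1120.63, Bralara, 2,814 kg, ¥357,771.96):
Base rate for 1120.63 is ¥4.40/kg.
Additional duty on 1120.63 from Bralara: +15.9% ad valorem. Applied ad valorem rate = 15.9%.
Duty = ¥357,771.96 × 15.9% + 2,814 × ¥4.40 = ¥69,267.34.
Total = ¥40,606.63 + ¥0.00 + ¥69,267.34 = ¥109,873.97.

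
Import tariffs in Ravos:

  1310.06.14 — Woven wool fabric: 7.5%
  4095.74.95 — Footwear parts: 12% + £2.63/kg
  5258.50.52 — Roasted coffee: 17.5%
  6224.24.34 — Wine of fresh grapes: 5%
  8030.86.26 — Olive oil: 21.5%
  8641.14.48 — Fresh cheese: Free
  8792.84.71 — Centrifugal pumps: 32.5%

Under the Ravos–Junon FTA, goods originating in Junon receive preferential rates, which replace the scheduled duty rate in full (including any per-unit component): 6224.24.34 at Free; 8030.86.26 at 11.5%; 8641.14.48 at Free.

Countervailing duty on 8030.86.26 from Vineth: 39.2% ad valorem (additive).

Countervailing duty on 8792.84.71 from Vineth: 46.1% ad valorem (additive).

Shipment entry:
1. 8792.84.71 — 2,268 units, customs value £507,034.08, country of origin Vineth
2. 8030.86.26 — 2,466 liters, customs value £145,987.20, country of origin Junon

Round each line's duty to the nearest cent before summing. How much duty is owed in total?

£415,317.32

Line 1 (8792.84.71, Vineth, 2,268 units, £507,034.08):
Base rate for 8792.84.71 is 32.5%.
Additional duty on 8792.84.71 from Vineth: +46.1%. Applied ad valorem rate: 32.5% + 46.1% = 78.6%.
Duty = £507,034.08 × 78.6% = £398,528.79.
Line 2 (8030.86.26, Junon, 2,466 liters, £145,987.20):
Base rate for 8030.86.26 is 21.5%.
Origin Junon qualifies under the Ravos–Junon agreement and 8030.86.26 is covered: preferential rate 11.5% applies instead.
The additional-duty order on 8030.86.26 targets Vineth, not Junon; it does not apply.
Duty = £145,987.20 × 11.5% = £16,788.53.
Total = £398,528.79 + £16,788.53 = £415,317.32.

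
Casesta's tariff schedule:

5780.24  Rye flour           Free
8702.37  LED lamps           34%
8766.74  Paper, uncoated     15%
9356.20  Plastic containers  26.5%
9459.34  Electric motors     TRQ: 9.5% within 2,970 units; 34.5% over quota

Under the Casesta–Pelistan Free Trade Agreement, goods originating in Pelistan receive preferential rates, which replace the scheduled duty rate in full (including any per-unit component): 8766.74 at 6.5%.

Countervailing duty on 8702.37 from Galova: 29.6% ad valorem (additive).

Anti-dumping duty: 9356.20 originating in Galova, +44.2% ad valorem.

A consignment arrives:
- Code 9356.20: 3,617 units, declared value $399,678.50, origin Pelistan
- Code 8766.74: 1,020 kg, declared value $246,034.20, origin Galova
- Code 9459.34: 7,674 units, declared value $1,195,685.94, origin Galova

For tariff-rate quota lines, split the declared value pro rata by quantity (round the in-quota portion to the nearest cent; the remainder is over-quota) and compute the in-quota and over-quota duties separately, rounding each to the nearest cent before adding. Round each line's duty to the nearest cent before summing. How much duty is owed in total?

Line 1 (9356.20, Pelistan, 3,617 units, $399,678.50):
Base rate for 9356.20 is 26.5%.
Origin Pelistan is the FTA partner but 9356.20 is not on the preference list; base rate stands.
The additional-duty order on 9356.20 targets Galova, not Pelistan; it does not apply.
Duty = $399,678.50 × 26.5% = $105,914.80.
Line 2 (8766.74, Galova, 1,020 kg, $246,034.20):
Base rate for 8766.74 is 15%.
8766.74 has an FTA preferential rate, but origin Galova is not Pelistan; base rate stands.
Duty = $246,034.20 × 15% = $36,905.13.
Line 3 (9459.34, Galova, 7,674 units, $1,195,685.94):
Code 9459.34 is under a tariff-rate quota (threshold 2,970 units). In-quota: 2,970 units at 9.5%; over-quota: 4,704 units at 34.5%.
Pro-rata value split: in-quota = $1,195,685.94 × 2,970/7,674 = $462,755.70; over-quota = $1,195,685.94 − $462,755.70 = $732,930.24.
In-quota duty = $462,755.70 × 9.5% = $43,961.79. Over-quota duty = $732,930.24 × 34.5% = $252,860.93.
Line duty = $43,961.79 + $252,860.93 = $296,822.72.
Total = $105,914.80 + $36,905.13 + $296,822.72 = $439,642.65.

$439,642.65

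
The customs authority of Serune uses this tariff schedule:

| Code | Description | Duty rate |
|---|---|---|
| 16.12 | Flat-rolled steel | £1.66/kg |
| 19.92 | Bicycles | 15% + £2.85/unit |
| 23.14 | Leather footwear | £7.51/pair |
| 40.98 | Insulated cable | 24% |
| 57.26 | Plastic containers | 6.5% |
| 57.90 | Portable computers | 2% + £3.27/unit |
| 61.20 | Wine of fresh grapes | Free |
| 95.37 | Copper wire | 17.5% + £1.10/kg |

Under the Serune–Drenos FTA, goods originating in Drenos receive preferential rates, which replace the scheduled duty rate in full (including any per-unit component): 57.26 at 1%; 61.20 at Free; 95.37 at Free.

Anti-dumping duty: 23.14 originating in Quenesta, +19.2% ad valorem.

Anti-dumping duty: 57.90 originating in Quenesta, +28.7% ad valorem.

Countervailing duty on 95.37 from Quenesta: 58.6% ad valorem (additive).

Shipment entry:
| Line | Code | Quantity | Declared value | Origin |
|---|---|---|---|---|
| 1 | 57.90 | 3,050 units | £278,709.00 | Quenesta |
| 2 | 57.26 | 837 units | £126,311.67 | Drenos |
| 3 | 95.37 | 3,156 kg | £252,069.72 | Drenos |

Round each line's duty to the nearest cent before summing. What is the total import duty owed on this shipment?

£96,800.28

Line 1 (57.90, Quenesta, 3,050 units, £278,709.00):
Base rate for 57.90 is 2% + £3.27/unit.
Additional duty on 57.90 from Quenesta: +28.7%. Applied ad valorem rate: 2% + 28.7% = 30.7%.
Duty = £278,709.00 × 30.7% + 3,050 × £3.27 = £95,537.16.
Line 2 (57.26, Drenos, 837 units, £126,311.67):
Base rate for 57.26 is 6.5%.
Origin Drenos qualifies under the Serune–Drenos agreement and 57.26 is covered: preferential rate 1% applies instead.
Duty = £126,311.67 × 1% = £1,263.12.
Line 3 (95.37, Drenos, 3,156 kg, £252,069.72):
Base rate for 95.37 is 17.5% + £1.10/kg.
Origin Drenos qualifies under the Serune–Drenos agreement and 95.37 is covered: preferential rate Free applies instead.
The additional-duty order on 95.37 targets Quenesta, not Drenos; it does not apply.
Duty = £252,069.72 × 0% = £0.00.
Total = £95,537.16 + £1,263.12 + £0.00 = £96,800.28.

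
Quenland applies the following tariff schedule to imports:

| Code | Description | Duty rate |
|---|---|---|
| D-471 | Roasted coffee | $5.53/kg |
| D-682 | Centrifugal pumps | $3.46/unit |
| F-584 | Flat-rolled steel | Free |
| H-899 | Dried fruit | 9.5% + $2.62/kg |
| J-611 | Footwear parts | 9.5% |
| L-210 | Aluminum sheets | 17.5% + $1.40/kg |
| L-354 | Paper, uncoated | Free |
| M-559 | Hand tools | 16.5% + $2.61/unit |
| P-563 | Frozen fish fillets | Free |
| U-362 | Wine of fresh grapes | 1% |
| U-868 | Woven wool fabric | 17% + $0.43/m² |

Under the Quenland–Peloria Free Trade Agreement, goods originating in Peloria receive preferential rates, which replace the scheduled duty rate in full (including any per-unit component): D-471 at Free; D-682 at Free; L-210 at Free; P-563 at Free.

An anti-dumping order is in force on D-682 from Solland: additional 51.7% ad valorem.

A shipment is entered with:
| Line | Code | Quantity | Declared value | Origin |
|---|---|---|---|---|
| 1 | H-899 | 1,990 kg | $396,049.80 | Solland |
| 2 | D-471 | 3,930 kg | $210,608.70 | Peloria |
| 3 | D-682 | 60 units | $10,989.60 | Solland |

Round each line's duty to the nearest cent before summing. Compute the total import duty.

Line 1 (H-899, Solland, 1,990 kg, $396,049.80):
Base rate for H-899 is 9.5% + $2.62/kg.
Duty = $396,049.80 × 9.5% + 1,990 × $2.62 = $42,838.53.
Line 2 (D-471, Peloria, 3,930 kg, $210,608.70):
Base rate for D-471 is $5.53/kg.
Origin Peloria qualifies under the Quenland–Peloria agreement and D-471 is covered: preferential rate Free applies instead.
Duty = $210,608.70 × 0% = $0.00.
Line 3 (D-682, Solland, 60 units, $10,989.60):
Base rate for D-682 is $3.46/unit.
D-682 has an FTA preferential rate, but origin Solland is not Peloria; base rate stands.
Additional duty on D-682 from Solland: +51.7% ad valorem. Applied ad valorem rate = 51.7%.
Duty = $10,989.60 × 51.7% + 60 × $3.46 = $5,889.22.
Total = $42,838.53 + $0.00 + $5,889.22 = $48,727.75.

$48,727.75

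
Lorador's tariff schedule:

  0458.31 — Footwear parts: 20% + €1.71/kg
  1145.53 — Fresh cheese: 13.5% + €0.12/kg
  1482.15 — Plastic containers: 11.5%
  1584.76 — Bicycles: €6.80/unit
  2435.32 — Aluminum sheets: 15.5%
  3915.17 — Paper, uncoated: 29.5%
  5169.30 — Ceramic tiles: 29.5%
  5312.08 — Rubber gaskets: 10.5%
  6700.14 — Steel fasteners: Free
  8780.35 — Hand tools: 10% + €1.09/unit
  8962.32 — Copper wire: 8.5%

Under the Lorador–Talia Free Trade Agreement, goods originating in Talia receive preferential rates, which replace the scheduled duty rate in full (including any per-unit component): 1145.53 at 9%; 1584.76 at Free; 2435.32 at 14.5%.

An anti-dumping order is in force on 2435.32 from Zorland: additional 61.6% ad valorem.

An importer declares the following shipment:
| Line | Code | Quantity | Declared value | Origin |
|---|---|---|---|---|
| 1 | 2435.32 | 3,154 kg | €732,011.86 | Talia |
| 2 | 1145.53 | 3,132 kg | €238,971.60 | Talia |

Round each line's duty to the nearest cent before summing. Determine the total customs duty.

€127,649.16

Line 1 (2435.32, Talia, 3,154 kg, €732,011.86):
Base rate for 2435.32 is 15.5%.
Origin Talia qualifies under the Lorador–Talia agreement and 2435.32 is covered: preferential rate 14.5% applies instead.
The additional-duty order on 2435.32 targets Zorland, not Talia; it does not apply.
Duty = €732,011.86 × 14.5% = €106,141.72.
Line 2 (1145.53, Talia, 3,132 kg, €238,971.60):
Base rate for 1145.53 is 13.5% + €0.12/kg.
Origin Talia qualifies under the Lorador–Talia agreement and 1145.53 is covered: preferential rate 9% applies instead.
Duty = €238,971.60 × 9% = €21,507.44.
Total = €106,141.72 + €21,507.44 = €127,649.16.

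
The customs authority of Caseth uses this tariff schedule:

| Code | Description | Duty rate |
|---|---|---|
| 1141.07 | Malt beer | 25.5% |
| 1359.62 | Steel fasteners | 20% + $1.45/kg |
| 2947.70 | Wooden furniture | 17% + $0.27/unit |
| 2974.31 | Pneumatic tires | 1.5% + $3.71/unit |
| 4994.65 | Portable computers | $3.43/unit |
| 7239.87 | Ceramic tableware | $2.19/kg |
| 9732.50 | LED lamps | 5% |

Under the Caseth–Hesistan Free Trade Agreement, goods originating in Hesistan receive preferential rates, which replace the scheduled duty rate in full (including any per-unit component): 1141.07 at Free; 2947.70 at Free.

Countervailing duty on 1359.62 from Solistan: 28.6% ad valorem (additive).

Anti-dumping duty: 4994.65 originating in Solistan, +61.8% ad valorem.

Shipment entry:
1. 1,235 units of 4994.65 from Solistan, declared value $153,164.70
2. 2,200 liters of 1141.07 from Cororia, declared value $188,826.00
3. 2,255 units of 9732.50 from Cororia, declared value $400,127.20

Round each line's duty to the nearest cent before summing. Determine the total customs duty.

Line 1 (4994.65, Solistan, 1,235 units, $153,164.70):
Base rate for 4994.65 is $3.43/unit.
Additional duty on 4994.65 from Solistan: +61.8% ad valorem. Applied ad valorem rate = 61.8%.
Duty = $153,164.70 × 61.8% + 1,235 × $3.43 = $98,891.83.
Line 2 (1141.07, Cororia, 2,200 liters, $188,826.00):
Base rate for 1141.07 is 25.5%.
1141.07 has an FTA preferential rate, but origin Cororia is not Hesistan; base rate stands.
Duty = $188,826.00 × 25.5% = $48,150.63.
Line 3 (9732.50, Cororia, 2,255 units, $400,127.20):
Base rate for 9732.50 is 5%.
Duty = $400,127.20 × 5% = $20,006.36.
Total = $98,891.83 + $48,150.63 + $20,006.36 = $167,048.82.

$167,048.82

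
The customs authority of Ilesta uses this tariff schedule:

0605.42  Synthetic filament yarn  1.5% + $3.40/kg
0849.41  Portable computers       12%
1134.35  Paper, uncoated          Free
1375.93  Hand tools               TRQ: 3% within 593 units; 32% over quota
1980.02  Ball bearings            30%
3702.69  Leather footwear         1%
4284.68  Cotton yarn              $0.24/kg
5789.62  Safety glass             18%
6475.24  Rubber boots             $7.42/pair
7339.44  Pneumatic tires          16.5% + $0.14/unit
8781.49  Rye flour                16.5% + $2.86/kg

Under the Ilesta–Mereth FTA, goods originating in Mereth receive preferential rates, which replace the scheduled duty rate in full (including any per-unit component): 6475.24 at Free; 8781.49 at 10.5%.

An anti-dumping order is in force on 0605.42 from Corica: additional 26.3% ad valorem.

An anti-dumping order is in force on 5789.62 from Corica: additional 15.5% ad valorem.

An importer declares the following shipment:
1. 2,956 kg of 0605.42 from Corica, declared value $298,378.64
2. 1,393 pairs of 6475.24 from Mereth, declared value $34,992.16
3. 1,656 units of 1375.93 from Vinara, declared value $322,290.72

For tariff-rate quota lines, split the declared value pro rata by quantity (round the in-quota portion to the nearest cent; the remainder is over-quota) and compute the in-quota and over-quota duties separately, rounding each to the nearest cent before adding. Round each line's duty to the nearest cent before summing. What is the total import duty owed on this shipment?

$162,663.89

Line 1 (0605.42, Corica, 2,956 kg, $298,378.64):
Base rate for 0605.42 is 1.5% + $3.40/kg.
Additional duty on 0605.42 from Corica: +26.3%. Applied ad valorem rate: 1.5% + 26.3% = 27.8%.
Duty = $298,378.64 × 27.8% + 2,956 × $3.40 = $92,999.66.
Line 2 (6475.24, Mereth, 1,393 pairs, $34,992.16):
Base rate for 6475.24 is $7.42/pair.
Origin Mereth qualifies under the Ilesta–Mereth agreement and 6475.24 is covered: preferential rate Free applies instead.
Duty = $34,992.16 × 0% = $0.00.
Line 3 (1375.93, Vinara, 1,656 units, $322,290.72):
Code 1375.93 is under a tariff-rate quota (threshold 593 units). In-quota: 593 units at 3%; over-quota: 1,063 units at 32%.
Pro-rata value split: in-quota = $322,290.72 × 593/1,656 = $115,409.66; over-quota = $322,290.72 − $115,409.66 = $206,881.06.
In-quota duty = $115,409.66 × 3% = $3,462.29. Over-quota duty = $206,881.06 × 32% = $66,201.94.
Line duty = $3,462.29 + $66,201.94 = $69,664.23.
Total = $92,999.66 + $0.00 + $69,664.23 = $162,663.89.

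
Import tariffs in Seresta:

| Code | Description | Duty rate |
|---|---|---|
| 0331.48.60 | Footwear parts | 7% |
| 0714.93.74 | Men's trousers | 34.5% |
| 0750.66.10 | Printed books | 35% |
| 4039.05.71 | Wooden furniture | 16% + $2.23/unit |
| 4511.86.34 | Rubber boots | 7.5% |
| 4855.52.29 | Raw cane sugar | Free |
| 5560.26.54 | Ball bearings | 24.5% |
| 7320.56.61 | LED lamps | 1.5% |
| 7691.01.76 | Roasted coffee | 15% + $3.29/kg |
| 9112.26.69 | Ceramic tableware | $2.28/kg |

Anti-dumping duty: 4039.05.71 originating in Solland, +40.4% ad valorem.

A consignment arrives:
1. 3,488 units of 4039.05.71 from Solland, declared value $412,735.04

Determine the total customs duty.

Line 1 (4039.05.71, Solland, 3,488 units, $412,735.04):
Base rate for 4039.05.71 is 16% + $2.23/unit.
Additional duty on 4039.05.71 from Solland: +40.4%. Applied ad valorem rate: 16% + 40.4% = 56.4%.
Duty = $412,735.04 × 56.4% + 3,488 × $2.23 = $240,560.80.

$240,560.80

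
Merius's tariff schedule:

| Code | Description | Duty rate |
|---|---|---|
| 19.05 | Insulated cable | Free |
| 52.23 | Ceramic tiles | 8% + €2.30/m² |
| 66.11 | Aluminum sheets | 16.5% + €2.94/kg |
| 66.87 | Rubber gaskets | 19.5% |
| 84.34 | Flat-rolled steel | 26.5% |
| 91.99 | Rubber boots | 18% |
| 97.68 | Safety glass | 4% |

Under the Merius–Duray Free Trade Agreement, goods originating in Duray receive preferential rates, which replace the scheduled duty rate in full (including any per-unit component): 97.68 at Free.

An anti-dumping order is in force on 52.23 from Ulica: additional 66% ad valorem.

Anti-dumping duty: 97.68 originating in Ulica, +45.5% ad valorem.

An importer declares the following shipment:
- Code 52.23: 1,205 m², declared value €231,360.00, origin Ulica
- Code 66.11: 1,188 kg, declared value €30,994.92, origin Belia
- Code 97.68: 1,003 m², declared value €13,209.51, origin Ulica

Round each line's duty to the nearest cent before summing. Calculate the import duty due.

Line 1 (52.23, Ulica, 1,205 m², €231,360.00):
Base rate for 52.23 is 8% + €2.30/m².
Additional duty on 52.23 from Ulica: +66%. Applied ad valorem rate: 8% + 66% = 74%.
Duty = €231,360.00 × 74% + 1,205 × €2.30 = €173,977.90.
Line 2 (66.11, Belia, 1,188 kg, €30,994.92):
Base rate for 66.11 is 16.5% + €2.94/kg.
Duty = €30,994.92 × 16.5% + 1,188 × €2.94 = €8,606.88.
Line 3 (97.68, Ulica, 1,003 m², €13,209.51):
Base rate for 97.68 is 4%.
97.68 has an FTA preferential rate, but origin Ulica is not Duray; base rate stands.
Additional duty on 97.68 from Ulica: +45.5%. Applied ad valorem rate: 4% + 45.5% = 49.5%.
Duty = €13,209.51 × 49.5% = €6,538.71.
Total = €173,977.90 + €8,606.88 + €6,538.71 = €189,123.49.

€189,123.49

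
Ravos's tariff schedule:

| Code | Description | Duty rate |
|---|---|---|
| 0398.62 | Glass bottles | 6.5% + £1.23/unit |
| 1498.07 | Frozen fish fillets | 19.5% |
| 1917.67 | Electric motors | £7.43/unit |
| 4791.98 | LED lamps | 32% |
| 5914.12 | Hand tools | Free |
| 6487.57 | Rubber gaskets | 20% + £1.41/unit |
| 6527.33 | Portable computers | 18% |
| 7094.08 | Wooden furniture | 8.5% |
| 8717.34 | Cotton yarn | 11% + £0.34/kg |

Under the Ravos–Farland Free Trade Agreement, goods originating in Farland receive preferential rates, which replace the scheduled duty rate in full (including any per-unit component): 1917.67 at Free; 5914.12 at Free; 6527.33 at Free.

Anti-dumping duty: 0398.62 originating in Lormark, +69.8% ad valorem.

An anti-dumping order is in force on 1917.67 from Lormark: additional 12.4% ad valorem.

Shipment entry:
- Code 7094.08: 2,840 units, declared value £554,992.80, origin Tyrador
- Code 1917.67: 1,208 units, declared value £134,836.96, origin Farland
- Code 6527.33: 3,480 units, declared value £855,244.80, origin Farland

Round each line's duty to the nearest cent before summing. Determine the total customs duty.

£47,174.39

Line 1 (7094.08, Tyrador, 2,840 units, £554,992.80):
Base rate for 7094.08 is 8.5%.
Duty = £554,992.80 × 8.5% = £47,174.39.
Line 2 (1917.67, Farland, 1,208 units, £134,836.96):
Base rate for 1917.67 is £7.43/unit.
Origin Farland qualifies under the Ravos–Farland agreement and 1917.67 is covered: preferential rate Free applies instead.
The additional-duty order on 1917.67 targets Lormark, not Farland; it does not apply.
Duty = £134,836.96 × 0% = £0.00.
Line 3 (6527.33, Farland, 3,480 units, £855,244.80):
Base rate for 6527.33 is 18%.
Origin Farland qualifies under the Ravos–Farland agreement and 6527.33 is covered: preferential rate Free applies instead.
Duty = £855,244.80 × 0% = £0.00.
Total = £47,174.39 + £0.00 + £0.00 = £47,174.39.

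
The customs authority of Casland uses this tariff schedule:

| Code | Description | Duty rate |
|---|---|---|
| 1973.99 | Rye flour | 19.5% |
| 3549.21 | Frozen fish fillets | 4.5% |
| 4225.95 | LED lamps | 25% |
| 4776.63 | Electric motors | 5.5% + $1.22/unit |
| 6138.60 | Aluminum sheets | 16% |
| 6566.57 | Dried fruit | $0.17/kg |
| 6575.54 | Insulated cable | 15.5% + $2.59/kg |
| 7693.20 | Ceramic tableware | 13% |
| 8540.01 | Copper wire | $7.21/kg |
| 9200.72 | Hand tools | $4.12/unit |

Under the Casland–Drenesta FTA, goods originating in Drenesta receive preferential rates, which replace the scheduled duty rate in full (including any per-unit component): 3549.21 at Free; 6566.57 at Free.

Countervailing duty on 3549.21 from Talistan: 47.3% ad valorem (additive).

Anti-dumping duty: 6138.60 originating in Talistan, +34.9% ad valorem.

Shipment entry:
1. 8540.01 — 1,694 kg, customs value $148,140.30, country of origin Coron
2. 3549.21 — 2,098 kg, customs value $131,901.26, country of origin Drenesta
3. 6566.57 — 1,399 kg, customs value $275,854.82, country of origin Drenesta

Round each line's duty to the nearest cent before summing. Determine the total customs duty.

Line 1 (8540.01, Coron, 1,694 kg, $148,140.30):
Base rate for 8540.01 is $7.21/kg.
Duty = 1,694 × $7.21 = $12,213.74.
Line 2 (3549.21, Drenesta, 2,098 kg, $131,901.26):
Base rate for 3549.21 is 4.5%.
Origin Drenesta qualifies under the Casland–Drenesta agreement and 3549.21 is covered: preferential rate Free applies instead.
The additional-duty order on 3549.21 targets Talistan, not Drenesta; it does not apply.
Duty = $131,901.26 × 0% = $0.00.
Line 3 (6566.57, Drenesta, 1,399 kg, $275,854.82):
Base rate for 6566.57 is $0.17/kg.
Origin Drenesta qualifies under the Casland–Drenesta agreement and 6566.57 is covered: preferential rate Free applies instead.
Duty = $275,854.82 × 0% = $0.00.
Total = $12,213.74 + $0.00 + $0.00 = $12,213.74.

$12,213.74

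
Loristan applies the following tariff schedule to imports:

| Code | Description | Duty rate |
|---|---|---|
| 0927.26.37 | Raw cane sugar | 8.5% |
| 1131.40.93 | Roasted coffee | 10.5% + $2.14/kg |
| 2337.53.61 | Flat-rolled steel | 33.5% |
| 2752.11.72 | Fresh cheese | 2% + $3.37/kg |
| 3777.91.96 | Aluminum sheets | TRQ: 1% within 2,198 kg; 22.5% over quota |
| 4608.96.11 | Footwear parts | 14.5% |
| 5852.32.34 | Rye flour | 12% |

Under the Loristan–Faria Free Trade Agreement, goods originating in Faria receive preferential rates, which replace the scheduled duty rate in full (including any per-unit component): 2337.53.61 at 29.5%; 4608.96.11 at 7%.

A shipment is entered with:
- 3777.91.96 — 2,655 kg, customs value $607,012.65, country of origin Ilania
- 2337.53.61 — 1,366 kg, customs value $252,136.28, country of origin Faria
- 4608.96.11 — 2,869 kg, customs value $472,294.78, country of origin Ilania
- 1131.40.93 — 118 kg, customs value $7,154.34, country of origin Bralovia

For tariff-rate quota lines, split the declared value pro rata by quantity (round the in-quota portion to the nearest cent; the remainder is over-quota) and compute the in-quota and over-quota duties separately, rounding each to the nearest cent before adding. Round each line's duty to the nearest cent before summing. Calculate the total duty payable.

$172,400.84

Line 1 (3777.91.96, Ilania, 2,655 kg, $607,012.65):
Code 3777.91.96 is under a tariff-rate quota (threshold 2,198 kg). In-quota: 2,198 kg at 1%; over-quota: 457 kg at 22.5%.
Pro-rata value split: in-quota = $607,012.65 × 2,198/2,655 = $502,528.74; over-quota = $607,012.65 − $502,528.74 = $104,483.91.
In-quota duty = $502,528.74 × 1% = $5,025.29. Over-quota duty = $104,483.91 × 22.5% = $23,508.88.
Line duty = $5,025.29 + $23,508.88 = $28,534.17.
Line 2 (2337.53.61, Faria, 1,366 kg, $252,136.28):
Base rate for 2337.53.61 is 33.5%.
Origin Faria qualifies under the Loristan–Faria agreement and 2337.53.61 is covered: preferential rate 29.5% applies instead.
Duty = $252,136.28 × 29.5% = $74,380.20.
Line 3 (4608.96.11, Ilania, 2,869 kg, $472,294.78):
Base rate for 4608.96.11 is 14.5%.
4608.96.11 has an FTA preferential rate, but origin Ilania is not Faria; base rate stands.
Duty = $472,294.78 × 14.5% = $68,482.74.
Line 4 (1131.40.93, Bralovia, 118 kg, $7,154.34):
Base rate for 1131.40.93 is 10.5% + $2.14/kg.
Duty = $7,154.34 × 10.5% + 118 × $2.14 = $1,003.73.
Total = $28,534.17 + $74,380.20 + $68,482.74 + $1,003.73 = $172,400.84.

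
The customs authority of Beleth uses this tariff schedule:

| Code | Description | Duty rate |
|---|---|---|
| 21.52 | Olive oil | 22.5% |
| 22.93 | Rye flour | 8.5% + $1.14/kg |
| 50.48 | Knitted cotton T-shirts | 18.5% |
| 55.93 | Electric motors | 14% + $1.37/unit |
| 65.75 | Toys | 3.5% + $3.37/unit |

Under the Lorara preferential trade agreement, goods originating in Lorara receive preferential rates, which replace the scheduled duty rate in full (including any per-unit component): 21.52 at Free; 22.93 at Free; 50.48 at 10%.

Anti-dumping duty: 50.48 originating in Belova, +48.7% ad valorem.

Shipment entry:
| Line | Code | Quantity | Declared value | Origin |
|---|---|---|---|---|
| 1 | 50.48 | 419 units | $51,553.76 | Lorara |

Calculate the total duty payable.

Line 1 (50.48, Lorara, 419 units, $51,553.76):
Base rate for 50.48 is 18.5%.
Origin Lorara qualifies under the Beleth–Lorara agreement and 50.48 is covered: preferential rate 10% applies instead.
The additional-duty order on 50.48 targets Belova, not Lorara; it does not apply.
Duty = $51,553.76 × 10% = $5,155.38.

$5,155.38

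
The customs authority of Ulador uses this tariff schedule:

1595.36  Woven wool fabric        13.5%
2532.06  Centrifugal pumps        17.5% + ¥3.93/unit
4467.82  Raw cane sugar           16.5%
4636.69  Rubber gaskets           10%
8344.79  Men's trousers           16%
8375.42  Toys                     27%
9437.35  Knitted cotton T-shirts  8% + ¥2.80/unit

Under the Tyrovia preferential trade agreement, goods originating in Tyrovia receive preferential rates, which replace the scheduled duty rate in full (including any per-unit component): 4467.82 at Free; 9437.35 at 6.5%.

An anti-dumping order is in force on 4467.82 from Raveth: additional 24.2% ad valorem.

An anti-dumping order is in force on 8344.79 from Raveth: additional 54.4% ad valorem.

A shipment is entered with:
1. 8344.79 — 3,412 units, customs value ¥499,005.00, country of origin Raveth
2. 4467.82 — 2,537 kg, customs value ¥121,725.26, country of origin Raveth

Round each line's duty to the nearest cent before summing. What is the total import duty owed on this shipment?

Line 1 (8344.79, Raveth, 3,412 units, ¥499,005.00):
Base rate for 8344.79 is 16%.
Additional duty on 8344.79 from Raveth: +54.4%. Applied ad valorem rate: 16% + 54.4% = 70.4%.
Duty = ¥499,005.00 × 70.4% = ¥351,299.52.
Line 2 (4467.82, Raveth, 2,537 kg, ¥121,725.26):
Base rate for 4467.82 is 16.5%.
4467.82 has an FTA preferential rate, but origin Raveth is not Tyrovia; base rate stands.
Additional duty on 4467.82 from Raveth: +24.2%. Applied ad valorem rate: 16.5% + 24.2% = 40.7%.
Duty = ¥121,725.26 × 40.7% = ¥49,542.18.
Total = ¥351,299.52 + ¥49,542.18 = ¥400,841.70.

¥400,841.70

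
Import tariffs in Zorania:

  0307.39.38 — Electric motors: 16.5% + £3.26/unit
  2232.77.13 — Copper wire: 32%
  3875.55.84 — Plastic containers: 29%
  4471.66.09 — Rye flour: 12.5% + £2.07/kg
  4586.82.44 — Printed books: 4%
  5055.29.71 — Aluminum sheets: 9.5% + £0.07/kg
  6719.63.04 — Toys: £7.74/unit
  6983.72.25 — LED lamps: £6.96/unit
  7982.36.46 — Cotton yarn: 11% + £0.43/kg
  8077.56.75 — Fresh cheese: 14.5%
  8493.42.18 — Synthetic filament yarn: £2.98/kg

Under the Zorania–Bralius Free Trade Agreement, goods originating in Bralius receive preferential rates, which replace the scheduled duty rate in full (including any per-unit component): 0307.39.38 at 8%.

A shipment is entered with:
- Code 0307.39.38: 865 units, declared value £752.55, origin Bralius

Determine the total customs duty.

Line 1 (0307.39.38, Bralius, 865 units, £752.55):
Base rate for 0307.39.38 is 16.5% + £3.26/unit.
Origin Bralius qualifies under the Zorania–Bralius agreement and 0307.39.38 is covered: preferential rate 8% applies instead.
Duty = £752.55 × 8% = £60.20.

£60.20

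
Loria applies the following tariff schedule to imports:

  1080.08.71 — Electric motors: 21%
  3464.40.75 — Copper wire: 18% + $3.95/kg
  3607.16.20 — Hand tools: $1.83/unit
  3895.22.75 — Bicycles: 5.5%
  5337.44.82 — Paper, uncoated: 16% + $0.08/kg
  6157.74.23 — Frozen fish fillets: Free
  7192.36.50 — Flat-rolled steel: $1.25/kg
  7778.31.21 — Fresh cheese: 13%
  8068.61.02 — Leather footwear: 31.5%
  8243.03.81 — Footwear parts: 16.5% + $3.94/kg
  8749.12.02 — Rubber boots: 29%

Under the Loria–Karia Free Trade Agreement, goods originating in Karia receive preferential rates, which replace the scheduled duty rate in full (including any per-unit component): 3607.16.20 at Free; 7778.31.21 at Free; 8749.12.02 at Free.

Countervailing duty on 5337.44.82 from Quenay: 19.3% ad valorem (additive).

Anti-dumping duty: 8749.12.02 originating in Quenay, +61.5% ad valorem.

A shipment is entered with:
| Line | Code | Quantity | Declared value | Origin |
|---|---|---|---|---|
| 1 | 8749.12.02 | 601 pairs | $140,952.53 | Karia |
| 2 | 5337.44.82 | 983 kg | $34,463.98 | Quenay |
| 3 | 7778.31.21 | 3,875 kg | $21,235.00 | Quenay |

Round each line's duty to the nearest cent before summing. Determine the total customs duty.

Line 1 (8749.12.02, Karia, 601 pairs, $140,952.53):
Base rate for 8749.12.02 is 29%.
Origin Karia qualifies under the Loria–Karia agreement and 8749.12.02 is covered: preferential rate Free applies instead.
The additional-duty order on 8749.12.02 targets Quenay, not Karia; it does not apply.
Duty = $140,952.53 × 0% = $0.00.
Line 2 (5337.44.82, Quenay, 983 kg, $34,463.98):
Base rate for 5337.44.82 is 16% + $0.08/kg.
Additional duty on 5337.44.82 from Quenay: +19.3%. Applied ad valorem rate: 16% + 19.3% = 35.3%.
Duty = $34,463.98 × 35.3% + 983 × $0.08 = $12,244.42.
Line 3 (7778.31.21, Quenay, 3,875 kg, $21,235.00):
Base rate for 7778.31.21 is 13%.
7778.31.21 has an FTA preferential rate, but origin Quenay is not Karia; base rate stands.
Duty = $21,235.00 × 13% = $2,760.55.
Total = $0.00 + $12,244.42 + $2,760.55 = $15,004.97.

$15,004.97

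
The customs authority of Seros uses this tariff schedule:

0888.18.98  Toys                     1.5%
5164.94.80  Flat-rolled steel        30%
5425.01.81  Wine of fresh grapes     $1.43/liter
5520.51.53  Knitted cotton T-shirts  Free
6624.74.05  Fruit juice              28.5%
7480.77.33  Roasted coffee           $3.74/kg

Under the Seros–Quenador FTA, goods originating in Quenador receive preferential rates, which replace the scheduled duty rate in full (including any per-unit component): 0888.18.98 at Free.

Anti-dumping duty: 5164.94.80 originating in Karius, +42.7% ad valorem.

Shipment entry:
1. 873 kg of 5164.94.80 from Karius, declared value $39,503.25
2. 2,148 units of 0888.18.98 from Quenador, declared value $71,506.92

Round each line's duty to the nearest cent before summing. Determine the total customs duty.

$28,718.86

Line 1 (5164.94.80, Karius, 873 kg, $39,503.25):
Base rate for 5164.94.80 is 30%.
Additional duty on 5164.94.80 from Karius: +42.7%. Applied ad valorem rate: 30% + 42.7% = 72.7%.
Duty = $39,503.25 × 72.7% = $28,718.86.
Line 2 (0888.18.98, Quenador, 2,148 units, $71,506.92):
Base rate for 0888.18.98 is 1.5%.
Origin Quenador qualifies under the Seros–Quenador agreement and 0888.18.98 is covered: preferential rate Free applies instead.
Duty = $71,506.92 × 0% = $0.00.
Total = $28,718.86 + $0.00 = $28,718.86.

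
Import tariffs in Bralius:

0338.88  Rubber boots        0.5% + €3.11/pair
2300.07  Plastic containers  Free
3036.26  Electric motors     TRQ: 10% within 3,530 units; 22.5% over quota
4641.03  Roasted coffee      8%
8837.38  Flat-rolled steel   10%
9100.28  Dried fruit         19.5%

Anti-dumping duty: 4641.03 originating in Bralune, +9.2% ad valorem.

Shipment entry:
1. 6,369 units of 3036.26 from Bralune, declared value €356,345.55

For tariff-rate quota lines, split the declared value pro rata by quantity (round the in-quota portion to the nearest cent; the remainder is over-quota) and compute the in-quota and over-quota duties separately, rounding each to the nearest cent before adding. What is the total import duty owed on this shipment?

€55,489.81

Line 1 (3036.26, Bralune, 6,369 units, €356,345.55):
Code 3036.26 is under a tariff-rate quota (threshold 3,530 units). In-quota: 3,530 units at 10%; over-quota: 2,839 units at 22.5%.
Pro-rata value split: in-quota = €356,345.55 × 3,530/6,369 = €197,503.50; over-quota = €356,345.55 − €197,503.50 = €158,842.05.
In-quota duty = €197,503.50 × 10% = €19,750.35. Over-quota duty = €158,842.05 × 22.5% = €35,739.46.
Line duty = €19,750.35 + €35,739.46 = €55,489.81.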